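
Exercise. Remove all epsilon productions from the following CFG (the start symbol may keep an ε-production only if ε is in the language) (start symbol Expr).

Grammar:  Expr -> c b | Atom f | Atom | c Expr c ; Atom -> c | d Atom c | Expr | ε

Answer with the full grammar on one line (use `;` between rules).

Expr -> c b | Atom f | f | Atom | c Expr c | c c | ε; Atom -> c | d Atom c | d c | Expr

Nullable nonterminals: {Atom, Expr}.
ε ∈ L(G) since Expr is nullable, so keep Expr → ε.
For each production, add variants omitting each subset of nullable occurrences: Expr → Atom f gives Atom f | f. Expr → c Expr c gives c Expr c | c c. Atom → d Atom c gives d Atom c | d c.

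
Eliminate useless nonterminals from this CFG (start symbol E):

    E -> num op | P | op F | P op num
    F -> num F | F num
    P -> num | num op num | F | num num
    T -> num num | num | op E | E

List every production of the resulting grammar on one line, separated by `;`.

E -> num op | P | P op num; P -> num | num op num | num num

Generating nonterminals: {E, P, T}.
Reachable from E after that: {E, P}.
Removed useless symbols: {F, T} and every production mentioning them.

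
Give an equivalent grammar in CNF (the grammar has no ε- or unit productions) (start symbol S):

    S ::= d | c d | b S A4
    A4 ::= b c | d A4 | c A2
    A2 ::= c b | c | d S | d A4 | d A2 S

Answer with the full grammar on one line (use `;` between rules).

Introduce a nonterminal for each terminal appearing in a rule of length ≥ 2: X1 → c, X2 → d, X3 → b.
Binarize each right-hand side of length ≥ 3 by chaining fresh nonterminals (Y1, Y2, …): affected rules were S → X3 S A4; A2 → X2 A2 S.

S ::= d | X1 X2 | X3 Y1; A4 ::= X3 X1 | X2 A4 | X1 A2; A2 ::= X1 X3 | c | X2 S | X2 A4 | X2 Y2; X1 ::= c; X2 ::= d; X3 ::= b; Y1 ::= S A4; Y2 ::= A2 S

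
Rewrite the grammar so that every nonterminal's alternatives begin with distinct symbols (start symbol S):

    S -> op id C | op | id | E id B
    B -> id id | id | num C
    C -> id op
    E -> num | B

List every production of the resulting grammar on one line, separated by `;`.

S has alternatives sharing prefix 'op': factor to S → op S' with S' → id C | ε.
B has alternatives sharing prefix 'id': factor to B → id B' with B' → id | ε.

S -> id | E id B | op S'; B -> num C | id B'; C -> id op; E -> num | B; S' -> id C | ε; B' -> id | ε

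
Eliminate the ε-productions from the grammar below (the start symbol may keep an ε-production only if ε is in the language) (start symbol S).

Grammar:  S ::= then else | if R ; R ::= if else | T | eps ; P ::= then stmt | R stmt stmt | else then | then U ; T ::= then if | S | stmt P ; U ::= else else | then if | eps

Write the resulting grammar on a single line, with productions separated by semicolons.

The nullable symbols are {R, U}.
ε ∉ L(G), so no ε-production is kept.
For each production, add variants omitting each subset of nullable occurrences: S → if R gives if R | if. P → R stmt stmt gives R stmt stmt | stmt stmt. P → then U gives then U | then.

S ::= then else | if R | if; R ::= if else | T; P ::= then stmt | R stmt stmt | stmt stmt | else then | then U | then; T ::= then if | S | stmt P; U ::= else else | then if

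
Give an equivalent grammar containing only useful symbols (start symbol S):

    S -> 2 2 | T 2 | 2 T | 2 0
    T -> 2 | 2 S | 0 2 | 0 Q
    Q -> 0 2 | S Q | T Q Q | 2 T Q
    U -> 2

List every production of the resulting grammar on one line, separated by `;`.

Generating nonterminals: {Q, S, T, U}.
Reachable from S after that: {Q, S, T}.
Removed useless symbols: {U} and every production mentioning them.

S -> 2 2 | T 2 | 2 T | 2 0; T -> 2 | 2 S | 0 2 | 0 Q; Q -> 0 2 | S Q | T Q Q | 2 T Q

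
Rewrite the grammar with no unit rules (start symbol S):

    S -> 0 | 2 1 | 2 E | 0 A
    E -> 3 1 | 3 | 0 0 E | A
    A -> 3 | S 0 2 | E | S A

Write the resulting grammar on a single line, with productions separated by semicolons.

Unit pairs: A ⇒* {E}; E ⇒* {A}.
For every A with A ⇒* B via unit rules, add B's non-unit alternatives to A; then delete every rule of the form X → Y.

S -> 0 | 2 1 | 2 E | 0 A; E -> 3 1 | 3 | 0 0 E | S 0 2 | S A; A -> 3 1 | 3 | 0 0 E | S 0 2 | S A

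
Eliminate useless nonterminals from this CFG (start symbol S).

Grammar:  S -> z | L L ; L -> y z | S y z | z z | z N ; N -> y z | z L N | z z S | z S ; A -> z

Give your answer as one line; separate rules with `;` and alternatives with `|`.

Generating nonterminals: {A, L, N, S}.
Reachable from S after that: {L, N, S}.
Removed useless symbols: {A} and every production mentioning them.

S -> z | L L; L -> y z | S y z | z z | z N; N -> y z | z L N | z z S | z S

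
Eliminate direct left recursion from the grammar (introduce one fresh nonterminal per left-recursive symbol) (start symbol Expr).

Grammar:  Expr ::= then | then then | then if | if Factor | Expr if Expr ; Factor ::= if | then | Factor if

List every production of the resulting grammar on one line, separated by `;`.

Expr ::= then Expr1 | then then Expr1 | then if Expr1 | if Factor Expr1; Factor ::= if Factor1 | then Factor1; Expr1 ::= if Expr Expr1 | ε; Factor1 ::= if Factor1 | ε

Directly left-recursive nonterminals: Expr, Factor.
For Expr: α = {if Expr}, β = {then, then then, then if, if Factor}. Rewrite as Expr → β Expr1 and Expr1 → α Expr1 | ε.
For Factor: α = {if}, β = {if, then}. Rewrite as Factor → β Factor1 and Factor1 → α Factor1 | ε.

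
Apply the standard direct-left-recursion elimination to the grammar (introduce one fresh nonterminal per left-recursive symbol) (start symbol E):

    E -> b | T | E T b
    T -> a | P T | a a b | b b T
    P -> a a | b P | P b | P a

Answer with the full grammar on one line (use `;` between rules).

Directly left-recursive nonterminals: E, P.
For E: α = {T b}, β = {b, T}. Rewrite as E → β E' and E' → α E' | ε.
For P: α = {b, a}, β = {a a, b P}. Rewrite as P → β P' and P' → α P' | ε.

E -> b E' | T E'; T -> a | P T | a a b | b b T; P -> a a P' | b P P'; E' -> T b E' | ε; P' -> b P' | a P' | ε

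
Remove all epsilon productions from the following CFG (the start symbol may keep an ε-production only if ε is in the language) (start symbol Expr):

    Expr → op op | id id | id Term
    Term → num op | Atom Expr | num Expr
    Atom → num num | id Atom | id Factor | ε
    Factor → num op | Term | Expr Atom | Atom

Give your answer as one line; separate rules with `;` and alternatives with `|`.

Nullable nonterminals: {Atom, Factor}.
ε ∉ L(G), so no ε-production is kept.
For each production, add variants omitting each subset of nullable occurrences: Term → Atom Expr gives Atom Expr | Expr. Atom → id Atom gives id Atom | id. Factor → Expr Atom gives Expr Atom | Expr.

Expr → op op | id id | id Term; Term → num op | Atom Expr | Expr | num Expr; Atom → num num | id Atom | id | id Factor; Factor → num op | Term | Expr Atom | Expr | Atom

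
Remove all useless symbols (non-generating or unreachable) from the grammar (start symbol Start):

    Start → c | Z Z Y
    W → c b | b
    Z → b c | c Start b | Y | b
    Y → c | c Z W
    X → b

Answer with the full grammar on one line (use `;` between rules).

Start → c | Z Z Y; W → c b | b; Z → b c | c Start b | Y | b; Y → c | c Z W

Generating nonterminals: {Start, W, X, Y, Z}.
Reachable from Start after that: {Start, W, Y, Z}.
Removed useless symbols: {X} and every production mentioning them.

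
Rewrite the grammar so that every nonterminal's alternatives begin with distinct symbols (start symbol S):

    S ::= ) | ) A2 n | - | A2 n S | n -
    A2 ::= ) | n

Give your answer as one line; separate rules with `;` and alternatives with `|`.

S ::= - | A2 n S | n - | ) S'; A2 ::= ) | n; S' ::= eps | A2 n

S has alternatives sharing prefix ')': factor to S → ) S' with S' → ε | A2 n.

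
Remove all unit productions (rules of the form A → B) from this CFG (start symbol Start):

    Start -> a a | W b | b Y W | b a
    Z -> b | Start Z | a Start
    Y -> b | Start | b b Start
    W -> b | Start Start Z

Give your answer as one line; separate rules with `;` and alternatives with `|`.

Unit pairs: Y ⇒* {Start}.
For each unit pair (A, B), copy every non-unit production of B to A, then drop all unit productions.

Start -> a a | W b | b Y W | b a; Z -> b | Start Z | a Start; Y -> a a | W b | b Y W | b a | b | b b Start; W -> b | Start Start Z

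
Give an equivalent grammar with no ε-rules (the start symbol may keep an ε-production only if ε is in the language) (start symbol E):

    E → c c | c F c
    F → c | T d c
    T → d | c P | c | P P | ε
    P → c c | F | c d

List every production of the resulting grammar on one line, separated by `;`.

Nullable set = {T}.
ε ∉ L(G), so no ε-production is kept.
For each production, add variants omitting each subset of nullable occurrences: F → T d c gives T d c | d c.

E → c c | c F c; F → c | T d c | d c; T → d | c P | c | P P; P → c c | F | c d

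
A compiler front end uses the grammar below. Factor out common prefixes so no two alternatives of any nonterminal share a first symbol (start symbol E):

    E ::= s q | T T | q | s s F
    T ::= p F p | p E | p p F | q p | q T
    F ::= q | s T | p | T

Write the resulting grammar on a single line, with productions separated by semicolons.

E has alternatives sharing prefix 's': factor to E → s E' with E' → q | s F.
T has alternatives sharing prefix 'p': factor to T → p T' with T' → F p | E | p F.
T has alternatives sharing prefix 'q': factor to T → q T'' with T'' → p | T.

E ::= T T | q | s E'; T ::= p T' | q T''; F ::= q | s T | p | T; E' ::= q | s F; T' ::= F p | E | p F; T'' ::= p | T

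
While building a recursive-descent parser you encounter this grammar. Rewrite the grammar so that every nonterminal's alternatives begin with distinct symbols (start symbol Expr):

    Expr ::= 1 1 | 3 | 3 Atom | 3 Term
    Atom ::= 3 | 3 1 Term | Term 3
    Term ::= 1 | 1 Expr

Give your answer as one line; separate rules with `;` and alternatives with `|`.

Expr ::= 1 1 | 3 Expr1; Atom ::= Term 3 | 3 Atom1; Term ::= 1 Term1; Expr1 ::= eps | Atom | Term; Atom1 ::= eps | 1 Term; Term1 ::= eps | Expr

Expr has alternatives sharing prefix '3': factor to Expr → 3 Expr1 with Expr1 → ε | Atom | Term.
Atom has alternatives sharing prefix '3': factor to Atom → 3 Atom1 with Atom1 → ε | 1 Term.
Term has alternatives sharing prefix '1': factor to Term → 1 Term1 with Term1 → ε | Expr.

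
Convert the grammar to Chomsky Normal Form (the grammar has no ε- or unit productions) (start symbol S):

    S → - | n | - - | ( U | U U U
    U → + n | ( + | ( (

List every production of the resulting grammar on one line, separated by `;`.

S → - | n | X1 X1 | X2 U | U Y1; U → X3 X4 | X2 X3 | X2 X2; X1 → -; X2 → (; X3 → +; X4 → n; Y1 → U U

Introduce a nonterminal for each terminal appearing in a rule of length ≥ 2: X1 → -, X2 → (, X3 → +, X4 → n.
Binarize each right-hand side of length ≥ 3 by chaining fresh nonterminals (Y1, Y2, …): affected rules were S → U U U.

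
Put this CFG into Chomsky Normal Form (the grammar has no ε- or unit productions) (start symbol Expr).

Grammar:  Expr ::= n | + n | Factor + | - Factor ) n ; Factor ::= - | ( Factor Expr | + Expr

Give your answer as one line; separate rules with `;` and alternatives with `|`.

Expr ::= n | X1 X2 | Factor X1 | X3 Y1; Factor ::= - | X5 Y3 | X1 Expr; X1 ::= +; X2 ::= n; X3 ::= -; X4 ::= ); X5 ::= (; Y1 ::= Factor Y2; Y2 ::= X4 X2; Y3 ::= Factor Expr

Introduce a nonterminal for each terminal appearing in a rule of length ≥ 2: X1 → +, X2 → n, X3 → -, X4 → ), X5 → (.
Binarize each right-hand side of length ≥ 3 by chaining fresh nonterminals (Y1, Y2, …): affected rules were Expr → X3 Factor X4 X2; Factor → X5 Factor Expr.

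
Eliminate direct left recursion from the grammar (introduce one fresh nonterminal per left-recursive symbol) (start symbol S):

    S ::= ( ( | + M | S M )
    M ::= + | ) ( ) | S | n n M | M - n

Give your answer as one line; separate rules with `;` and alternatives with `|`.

Left recursion appears on S, M.
For S: α = {M )}, β = {( (, + M}. Rewrite as S → β S' and S' → α S' | ε.
For M: α = {- n}, β = {+, ) ( ), S, n n M}. Rewrite as M → β M' and M' → α M' | ε.

S ::= ( ( S' | + M S'; M ::= + M' | ) ( ) M' | S M' | n n M M'; S' ::= M ) S' | ε; M' ::= - n M' | ε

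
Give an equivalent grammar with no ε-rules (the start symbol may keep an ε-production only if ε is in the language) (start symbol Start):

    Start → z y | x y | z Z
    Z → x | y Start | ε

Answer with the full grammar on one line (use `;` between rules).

Start → z y | x y | z Z | z; Z → x | y Start

Nullable nonterminals: {Z}.
ε ∉ L(G), so no ε-production is kept.
Add the nullable-subset variants: Start → z Z gives z Z | z.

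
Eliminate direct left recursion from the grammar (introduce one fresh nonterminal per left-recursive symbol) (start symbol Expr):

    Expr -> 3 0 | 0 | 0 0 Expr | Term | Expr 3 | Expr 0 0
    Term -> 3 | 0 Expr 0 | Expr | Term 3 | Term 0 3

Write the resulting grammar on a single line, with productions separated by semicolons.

Expr -> 3 0 Expr1 | 0 Expr1 | 0 0 Expr Expr1 | Term Expr1; Term -> 3 Term1 | 0 Expr 0 Term1 | Expr Term1; Expr1 -> 3 Expr1 | 0 0 Expr1 | ε; Term1 -> 3 Term1 | 0 3 Term1 | ε

Expr, Term are directly left-recursive.
For Expr: α = {3, 0 0}, β = {3 0, 0, 0 0 Expr, Term}. Rewrite as Expr → β Expr1 and Expr1 → α Expr1 | ε.
For Term: α = {3, 0 3}, β = {3, 0 Expr 0, Expr}. Rewrite as Term → β Term1 and Term1 → α Term1 | ε.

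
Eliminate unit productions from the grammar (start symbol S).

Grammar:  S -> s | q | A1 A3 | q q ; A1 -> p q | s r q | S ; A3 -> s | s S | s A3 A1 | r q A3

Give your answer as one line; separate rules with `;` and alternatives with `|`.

Unit pairs: A1 ⇒* {S}.
For each unit pair (A, B), copy every non-unit production of B to A, then drop all unit productions.

S -> s | q | A1 A3 | q q; A1 -> p q | s r q | s | q | A1 A3 | q q; A3 -> s | s S | s A3 A1 | r q A3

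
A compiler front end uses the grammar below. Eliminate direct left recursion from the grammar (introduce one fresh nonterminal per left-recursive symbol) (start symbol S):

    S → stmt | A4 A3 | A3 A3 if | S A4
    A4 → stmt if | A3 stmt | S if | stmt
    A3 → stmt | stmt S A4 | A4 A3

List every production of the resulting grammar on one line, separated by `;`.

S → stmt S' | A4 A3 S' | A3 A3 if S'; A4 → stmt if | A3 stmt | S if | stmt; A3 → stmt | stmt S A4 | A4 A3; S' → A4 S' | eps

Directly left-recursive nonterminal: S.
For S: α = {A4}, β = {stmt, A4 A3, A3 A3 if}. Rewrite as S → β S' and S' → α S' | ε.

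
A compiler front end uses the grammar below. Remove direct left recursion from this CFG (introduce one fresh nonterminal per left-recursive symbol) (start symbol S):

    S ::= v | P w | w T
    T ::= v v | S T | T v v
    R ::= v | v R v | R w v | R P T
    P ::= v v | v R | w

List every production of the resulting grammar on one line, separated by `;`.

S ::= v | P w | w T; T ::= v v T' | S T T'; R ::= v R' | v R v R'; P ::= v v | v R | w; T' ::= v v T' | ε; R' ::= w v R' | P T R' | ε

Directly left-recursive nonterminals: T, R.
For T: α = {v v}, β = {v v, S T}. Rewrite as T → β T' and T' → α T' | ε.
For R: α = {w v, P T}, β = {v, v R v}. Rewrite as R → β R' and R' → α R' | ε.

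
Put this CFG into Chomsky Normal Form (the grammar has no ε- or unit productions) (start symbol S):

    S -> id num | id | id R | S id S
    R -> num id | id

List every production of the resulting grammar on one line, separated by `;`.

S -> X1 X2 | id | X1 R | S Y1; R -> X2 X1 | id; X1 -> id; X2 -> num; Y1 -> X1 S

Introduce a nonterminal for each terminal appearing in a rule of length ≥ 2: X1 → id, X2 → num.
Binarize each right-hand side of length ≥ 3 by chaining fresh nonterminals (Y1, Y2, …): affected rules were S → S X1 S.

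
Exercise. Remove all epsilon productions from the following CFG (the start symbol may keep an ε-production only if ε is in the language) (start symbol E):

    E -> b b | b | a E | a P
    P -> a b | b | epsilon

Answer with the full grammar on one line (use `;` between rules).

The nullable symbols are {P}.
ε ∉ L(G), so no ε-production is kept.
Add the nullable-subset variants: E → a P gives a P | a.

E -> b b | b | a E | a P | a; P -> a b | b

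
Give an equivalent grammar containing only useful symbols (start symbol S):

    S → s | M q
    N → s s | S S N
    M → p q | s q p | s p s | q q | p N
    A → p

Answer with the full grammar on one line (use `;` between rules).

Generating nonterminals: {A, M, N, S}.
Reachable from S after that: {M, N, S}.
Removed useless symbols: {A} and every production mentioning them.

S → s | M q; N → s s | S S N; M → p q | s q p | s p s | q q | p N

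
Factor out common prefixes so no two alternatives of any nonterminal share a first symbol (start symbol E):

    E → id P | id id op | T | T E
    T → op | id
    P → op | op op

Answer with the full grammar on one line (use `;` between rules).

E → id E' | T E''; T → op | id; P → op P'; E' → P | id op; E'' → ε | E; P' → ε | op

E has alternatives sharing prefix 'id': factor to E → id E' with E' → P | id op.
E has alternatives sharing prefix 'T': factor to E → T E'' with E'' → ε | E.
P has alternatives sharing prefix 'op': factor to P → op P' with P' → ε | op.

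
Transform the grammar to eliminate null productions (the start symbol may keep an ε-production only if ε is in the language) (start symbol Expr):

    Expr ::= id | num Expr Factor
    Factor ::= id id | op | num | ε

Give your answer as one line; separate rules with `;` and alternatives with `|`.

Nullable set = {Factor}.
ε ∉ L(G), so no ε-production is kept.
For each production, add variants omitting each subset of nullable occurrences: Expr → num Expr Factor gives num Expr Factor | num Expr.

Expr ::= id | num Expr Factor | num Expr; Factor ::= id id | op | num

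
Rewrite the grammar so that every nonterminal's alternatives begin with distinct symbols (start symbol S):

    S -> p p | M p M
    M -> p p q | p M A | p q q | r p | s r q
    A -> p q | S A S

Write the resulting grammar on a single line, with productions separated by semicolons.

M has alternatives sharing prefix 'p': factor to M → p M' with M' → p q | M A | q q.

S -> p p | M p M; M -> r p | s r q | p M'; A -> p q | S A S; M' -> p q | M A | q q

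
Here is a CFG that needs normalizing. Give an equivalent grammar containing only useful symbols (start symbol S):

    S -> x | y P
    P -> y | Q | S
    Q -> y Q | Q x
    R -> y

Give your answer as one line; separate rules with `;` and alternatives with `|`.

S -> x | y P; P -> y | S

Generating nonterminals: {P, R, S}.
Reachable from S after that: {P, S}.
Removed useless symbols: {Q, R} and every production mentioning them.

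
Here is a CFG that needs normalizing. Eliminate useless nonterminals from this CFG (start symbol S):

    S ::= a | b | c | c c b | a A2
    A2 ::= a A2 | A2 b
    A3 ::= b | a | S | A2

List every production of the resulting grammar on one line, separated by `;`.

Generating nonterminals: {A3, S}.
Reachable from S after that: {S}.
Removed useless symbols: {A2, A3} and every production mentioning them.

S ::= a | b | c | c c b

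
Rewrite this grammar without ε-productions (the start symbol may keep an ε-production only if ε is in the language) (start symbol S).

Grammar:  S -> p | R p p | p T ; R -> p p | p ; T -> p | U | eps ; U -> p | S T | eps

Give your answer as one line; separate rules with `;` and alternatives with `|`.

Nullable set = {T, U}.
ε ∉ L(G), so no ε-production is kept.
Expand every rule over subsets of its nullable positions: U → S T gives S T | S.

S -> p | R p p | p T; R -> p p | p; T -> p | U; U -> p | S T | S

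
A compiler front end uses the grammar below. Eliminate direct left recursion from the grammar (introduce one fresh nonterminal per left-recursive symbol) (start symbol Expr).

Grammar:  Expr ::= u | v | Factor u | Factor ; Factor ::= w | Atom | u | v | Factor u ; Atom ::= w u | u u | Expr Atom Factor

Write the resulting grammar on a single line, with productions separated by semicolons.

Directly left-recursive nonterminal: Factor.
For Factor: α = {u}, β = {w, Atom, u, v}. Rewrite as Factor → β Factor1 and Factor1 → α Factor1 | ε.

Expr ::= u | v | Factor u | Factor; Factor ::= w Factor1 | Atom Factor1 | u Factor1 | v Factor1; Atom ::= w u | u u | Expr Atom Factor; Factor1 ::= u Factor1 | ε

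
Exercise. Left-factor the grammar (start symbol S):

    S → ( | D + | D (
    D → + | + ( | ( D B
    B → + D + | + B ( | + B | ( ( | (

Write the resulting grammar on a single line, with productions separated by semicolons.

S → ( | D S'; D → ( D B | + D'; B → + B' | ( B''; S' → + | (; D' → ε | (; B' → D + | B B'''; B'' → ( | ε; B''' → ( | ε

S has alternatives sharing prefix 'D': factor to S → D S' with S' → + | (.
D has alternatives sharing prefix '+': factor to D → + D' with D' → ε | (.
B has alternatives sharing prefix '+': factor to B → + B' with B' → D + | B ( | B.
B has alternatives sharing prefix '(': factor to B → ( B'' with B'' → ( | ε.
B' has alternatives sharing prefix 'B': factor to B' → B B''' with B''' → ( | ε.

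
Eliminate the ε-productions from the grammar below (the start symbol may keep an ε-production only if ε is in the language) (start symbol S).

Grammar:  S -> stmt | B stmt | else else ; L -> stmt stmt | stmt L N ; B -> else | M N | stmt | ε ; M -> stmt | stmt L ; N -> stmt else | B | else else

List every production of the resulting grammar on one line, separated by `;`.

Nullable nonterminals: {B, N}.
ε ∉ L(G), so no ε-production is kept.
Add the nullable-subset variants: L → stmt L N gives stmt L N | stmt L. B → M N gives M N | M.

S -> stmt | B stmt | else else; L -> stmt stmt | stmt L N | stmt L; B -> else | M N | M | stmt; M -> stmt | stmt L; N -> stmt else | B | else else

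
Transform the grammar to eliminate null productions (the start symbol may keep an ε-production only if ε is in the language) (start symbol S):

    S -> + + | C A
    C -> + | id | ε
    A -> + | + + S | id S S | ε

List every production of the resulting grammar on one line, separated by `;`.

Nullable nonterminals: {A, C, S}.
ε ∈ L(G) since S is nullable, so keep S → ε.
Expand every rule over subsets of its nullable positions: S → C A gives C A | C | A. A → + + S gives + + S | + +. A → id S S gives id S S | id S | id.

S -> + + | C A | C | A | ε; C -> + | id; A -> + | + + S | + + | id S S | id S | id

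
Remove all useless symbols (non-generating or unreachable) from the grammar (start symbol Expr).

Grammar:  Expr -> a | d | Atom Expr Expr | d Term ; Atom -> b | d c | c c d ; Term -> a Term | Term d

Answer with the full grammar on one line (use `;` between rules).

Generating nonterminals: {Atom, Expr}.
Reachable from Expr after that: {Atom, Expr}.
Removed useless symbols: {Term} and every production mentioning them.

Expr -> a | d | Atom Expr Expr; Atom -> b | d c | c c d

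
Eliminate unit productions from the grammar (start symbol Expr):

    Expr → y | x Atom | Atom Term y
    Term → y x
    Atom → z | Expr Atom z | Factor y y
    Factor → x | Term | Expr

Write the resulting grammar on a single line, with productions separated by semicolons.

Unit pairs: Factor ⇒* {Expr, Term}.
Replace each nonterminal's rules with the union of the non-unit rules of every nonterminal it unit-derives.

Expr → y | x Atom | Atom Term y; Term → y x; Atom → z | Expr Atom z | Factor y y; Factor → y x | x | y | x Atom | Atom Term y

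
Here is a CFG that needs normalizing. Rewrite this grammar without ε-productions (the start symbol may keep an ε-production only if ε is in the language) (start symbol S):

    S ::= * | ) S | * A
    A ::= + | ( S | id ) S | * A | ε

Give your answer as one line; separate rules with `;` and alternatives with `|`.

Nullable set = {A}.
ε ∉ L(G), so no ε-production is kept.
For each production, add variants omitting each subset of nullable occurrences: A → * A gives * A | *.

S ::= * | ) S | * A; A ::= + | ( S | id ) S | * A | *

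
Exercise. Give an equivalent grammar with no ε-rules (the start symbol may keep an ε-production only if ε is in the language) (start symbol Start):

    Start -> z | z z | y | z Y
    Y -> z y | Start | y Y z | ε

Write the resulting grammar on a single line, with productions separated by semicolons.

Start -> z | z z | y | z Y; Y -> z y | Start | y Y z | y z

The nullable symbols are {Y}.
ε ∉ L(G), so no ε-production is kept.
Add the nullable-subset variants: Y → y Y z gives y Y z | y z.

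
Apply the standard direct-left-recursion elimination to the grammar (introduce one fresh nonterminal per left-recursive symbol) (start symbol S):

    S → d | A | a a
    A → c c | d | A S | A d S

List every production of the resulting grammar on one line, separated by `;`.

Directly left-recursive nonterminal: A.
For A: α = {S, d S}, β = {c c, d}. Rewrite as A → β A' and A' → α A' | ε.

S → d | A | a a; A → c c A' | d A'; A' → S A' | d S A' | ε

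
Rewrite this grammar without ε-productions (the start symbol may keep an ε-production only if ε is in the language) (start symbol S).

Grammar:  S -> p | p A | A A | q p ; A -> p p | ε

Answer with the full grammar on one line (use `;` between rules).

Nullable set = {A, S}.
ε ∈ L(G) since S is nullable, so keep S → ε.
Add the nullable-subset variants: S → A A gives A A | A.

S -> p | p A | A A | A | q p | ε; A -> p p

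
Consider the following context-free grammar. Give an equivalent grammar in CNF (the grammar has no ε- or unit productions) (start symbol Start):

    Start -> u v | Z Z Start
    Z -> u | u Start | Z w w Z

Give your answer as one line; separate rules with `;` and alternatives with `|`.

Start -> X1 X2 | Z Y1; Z -> u | X1 Start | Z Y2; X1 -> u; X2 -> v; X3 -> w; Y1 -> Z Start; Y2 -> X3 Y3; Y3 -> X3 Z

Introduce a nonterminal for each terminal appearing in a rule of length ≥ 2: X1 → u, X2 → v, X3 → w.
Binarize each right-hand side of length ≥ 3 by chaining fresh nonterminals (Y1, Y2, …): affected rules were Start → Z Z Start; Z → Z X3 X3 Z.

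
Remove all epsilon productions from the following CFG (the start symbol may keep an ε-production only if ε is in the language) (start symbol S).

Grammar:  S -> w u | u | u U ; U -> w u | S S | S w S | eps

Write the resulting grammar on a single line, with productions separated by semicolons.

Nullable set = {U}.
ε ∉ L(G), so no ε-production is kept.

S -> w u | u | u U; U -> w u | S S | S w S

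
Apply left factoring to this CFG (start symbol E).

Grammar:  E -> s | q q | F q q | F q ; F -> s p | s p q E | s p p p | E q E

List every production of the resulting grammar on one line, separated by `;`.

E -> s | q q | F q E'; F -> E q E | s p F'; E' -> q | ε; F' -> ε | q E | p p

E has alternatives sharing prefix 'F q': factor to E → F q E' with E' → q | ε.
F has alternatives sharing prefix 's p': factor to F → s p F' with F' → ε | q E | p p.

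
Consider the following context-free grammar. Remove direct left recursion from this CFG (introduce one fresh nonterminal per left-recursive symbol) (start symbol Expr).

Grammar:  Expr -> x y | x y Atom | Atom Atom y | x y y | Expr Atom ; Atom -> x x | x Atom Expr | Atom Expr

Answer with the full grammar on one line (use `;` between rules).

Directly left-recursive nonterminals: Expr, Atom.
For Expr: α = {Atom}, β = {x y, x y Atom, Atom Atom y, x y y}. Rewrite as Expr → β Expr1 and Expr1 → α Expr1 | ε.
For Atom: α = {Expr}, β = {x x, x Atom Expr}. Rewrite as Atom → β Atom1 and Atom1 → α Atom1 | ε.

Expr -> x y Expr1 | x y Atom Expr1 | Atom Atom y Expr1 | x y y Expr1; Atom -> x x Atom1 | x Atom Expr Atom1; Expr1 -> Atom Expr1 | eps; Atom1 -> Expr Atom1 | eps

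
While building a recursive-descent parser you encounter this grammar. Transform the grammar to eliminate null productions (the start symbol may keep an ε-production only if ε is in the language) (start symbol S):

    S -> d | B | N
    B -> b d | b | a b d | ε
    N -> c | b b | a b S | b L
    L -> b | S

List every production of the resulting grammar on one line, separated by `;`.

S -> d | B | N | ε; B -> b d | b | a b d; N -> c | b b | a b S | a b | b L | b; L -> b | S

Nullable nonterminals: {B, L, S}.
ε ∈ L(G) since S is nullable, so keep S → ε.
For each production, add variants omitting each subset of nullable occurrences: N → a b S gives a b S | a b. N → b L gives b L | b.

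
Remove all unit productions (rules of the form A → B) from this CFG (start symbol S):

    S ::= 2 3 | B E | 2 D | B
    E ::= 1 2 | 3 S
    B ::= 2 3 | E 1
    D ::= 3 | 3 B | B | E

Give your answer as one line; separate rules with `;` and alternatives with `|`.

Unit pairs: D ⇒* {B, E}; S ⇒* {B}.
For every A with A ⇒* B via unit rules, add B's non-unit alternatives to A; then delete every rule of the form X → Y.

S ::= 2 3 | E 1 | B E | 2 D; E ::= 1 2 | 3 S; B ::= 2 3 | E 1; D ::= 2 3 | E 1 | 1 2 | 3 S | 3 | 3 B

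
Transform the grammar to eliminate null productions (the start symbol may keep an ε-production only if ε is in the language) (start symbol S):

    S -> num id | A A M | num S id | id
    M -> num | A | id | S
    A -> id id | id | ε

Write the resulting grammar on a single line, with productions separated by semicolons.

Nullable set = {A, M, S}.
ε ∈ L(G) since S is nullable, so keep S → ε.
Expand every rule over subsets of its nullable positions: S → A A M gives A A M | A A | A M | A | M.

S -> num id | A A M | A A | A M | A | M | num S id | id | ε; M -> num | A | id | S; A -> id id | id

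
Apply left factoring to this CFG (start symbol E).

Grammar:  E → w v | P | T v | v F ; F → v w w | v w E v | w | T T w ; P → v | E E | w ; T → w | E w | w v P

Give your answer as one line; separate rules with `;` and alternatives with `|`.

F has alternatives sharing prefix 'v w': factor to F → v w F' with F' → w | E v.
T has alternatives sharing prefix 'w': factor to T → w T' with T' → ε | v P.

E → w v | P | T v | v F; F → w | T T w | v w F'; P → v | E E | w; T → E w | w T'; F' → w | E v; T' → ε | v P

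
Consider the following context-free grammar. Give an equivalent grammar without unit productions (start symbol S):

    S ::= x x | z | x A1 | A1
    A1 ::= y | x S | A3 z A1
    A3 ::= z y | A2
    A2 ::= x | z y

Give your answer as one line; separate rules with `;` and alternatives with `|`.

Unit pairs: A3 ⇒* {A2}; S ⇒* {A1}.
For each unit pair (A, B), copy every non-unit production of B to A, then drop all unit productions.

S ::= y | x S | A3 z A1 | x x | z | x A1; A1 ::= y | x S | A3 z A1; A3 ::= x | z y; A2 ::= x | z y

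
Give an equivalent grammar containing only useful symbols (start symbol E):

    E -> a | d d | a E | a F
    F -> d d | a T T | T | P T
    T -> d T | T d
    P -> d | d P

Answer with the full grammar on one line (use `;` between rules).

Generating nonterminals: {E, F, P}.
Reachable from E after that: {E, F}.
Removed useless symbols: {P, T} and every production mentioning them.

E -> a | d d | a E | a F; F -> d d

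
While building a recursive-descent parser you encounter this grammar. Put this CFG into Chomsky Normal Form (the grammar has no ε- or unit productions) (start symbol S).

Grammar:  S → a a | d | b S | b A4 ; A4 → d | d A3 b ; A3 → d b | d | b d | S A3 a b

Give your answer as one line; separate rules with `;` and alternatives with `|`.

Introduce a nonterminal for each terminal appearing in a rule of length ≥ 2: X1 → a, X2 → b, X3 → d.
Binarize each right-hand side of length ≥ 3 by chaining fresh nonterminals (Y1, Y2, …): affected rules were A4 → X3 A3 X2; A3 → S A3 X1 X2.

S → X1 X1 | d | X2 S | X2 A4; A4 → d | X3 Y1; A3 → X3 X2 | d | X2 X3 | S Y2; X1 → a; X2 → b; X3 → d; Y1 → A3 X2; Y2 → A3 Y3; Y3 → X1 X2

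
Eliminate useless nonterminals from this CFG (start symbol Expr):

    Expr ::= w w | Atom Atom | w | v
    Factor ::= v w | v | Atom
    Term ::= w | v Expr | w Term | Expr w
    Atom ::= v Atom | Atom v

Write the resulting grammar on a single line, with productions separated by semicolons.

Expr ::= w w | w | v

Generating nonterminals: {Expr, Factor, Term}.
Reachable from Expr after that: {Expr}.
Removed useless symbols: {Atom, Factor, Term} and every production mentioning them.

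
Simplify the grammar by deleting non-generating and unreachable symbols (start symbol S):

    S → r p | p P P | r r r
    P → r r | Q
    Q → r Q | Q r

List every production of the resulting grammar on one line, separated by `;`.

S → r p | p P P | r r r; P → r r

Generating nonterminals: {P, S}.
Reachable from S after that: {P, S}.
Removed useless symbols: {Q} and every production mentioning them.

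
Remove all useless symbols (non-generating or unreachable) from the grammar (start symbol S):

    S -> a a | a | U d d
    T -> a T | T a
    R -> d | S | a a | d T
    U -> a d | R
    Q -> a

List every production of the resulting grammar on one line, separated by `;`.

S -> a a | a | U d d; R -> d | S | a a; U -> a d | R

Generating nonterminals: {Q, R, S, U}.
Reachable from S after that: {R, S, U}.
Removed useless symbols: {Q, T} and every production mentioning them.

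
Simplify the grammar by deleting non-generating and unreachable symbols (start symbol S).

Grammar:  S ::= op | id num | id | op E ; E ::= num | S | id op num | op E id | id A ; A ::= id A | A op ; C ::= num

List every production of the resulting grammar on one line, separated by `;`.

Generating nonterminals: {C, E, S}.
Reachable from S after that: {E, S}.
Removed useless symbols: {A, C} and every production mentioning them.

S ::= op | id num | id | op E; E ::= num | S | id op num | op E id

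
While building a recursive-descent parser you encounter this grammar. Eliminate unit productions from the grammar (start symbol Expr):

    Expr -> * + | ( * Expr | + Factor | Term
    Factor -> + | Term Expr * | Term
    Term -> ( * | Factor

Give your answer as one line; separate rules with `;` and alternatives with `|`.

Unit pairs: Expr ⇒* {Factor, Term}; Factor ⇒* {Term}; Term ⇒* {Factor}.
For every A with A ⇒* B via unit rules, add B's non-unit alternatives to A; then delete every rule of the form X → Y.

Expr -> ( * | + | Term Expr * | * + | ( * Expr | + Factor; Factor -> ( * | + | Term Expr *; Term -> ( * | + | Term Expr *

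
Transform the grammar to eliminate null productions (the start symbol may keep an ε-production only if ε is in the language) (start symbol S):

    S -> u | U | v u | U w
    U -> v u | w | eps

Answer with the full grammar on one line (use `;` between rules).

S -> u | U | v u | U w | w | eps; U -> v u | w

Nullable nonterminals: {S, U}.
ε ∈ L(G) since S is nullable, so keep S → ε.
Add the nullable-subset variants: S → U w gives U w | w.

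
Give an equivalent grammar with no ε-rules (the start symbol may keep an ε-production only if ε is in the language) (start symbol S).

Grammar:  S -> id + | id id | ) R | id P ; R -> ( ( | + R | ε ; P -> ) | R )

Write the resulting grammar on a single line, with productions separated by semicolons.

Nullable set = {R}.
ε ∉ L(G), so no ε-production is kept.
Expand every rule over subsets of its nullable positions: S → ) R gives ) R | ). R → + R gives + R | +.

S -> id + | id id | ) R | ) | id P; R -> ( ( | + R | +; P -> ) | R )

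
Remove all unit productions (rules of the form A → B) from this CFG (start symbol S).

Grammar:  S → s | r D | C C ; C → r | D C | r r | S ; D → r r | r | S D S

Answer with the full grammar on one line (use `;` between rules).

S → s | r D | C C; C → r | D C | r r | s | r D | C C; D → r r | r | S D S

Unit pairs: C ⇒* {S}.
For every A with A ⇒* B via unit rules, add B's non-unit alternatives to A; then delete every rule of the form X → Y.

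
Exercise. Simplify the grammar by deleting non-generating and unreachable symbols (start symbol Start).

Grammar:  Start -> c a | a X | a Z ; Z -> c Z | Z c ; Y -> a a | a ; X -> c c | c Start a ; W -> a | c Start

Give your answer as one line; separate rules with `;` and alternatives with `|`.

Generating nonterminals: {Start, W, X, Y}.
Reachable from Start after that: {Start, X}.
Removed useless symbols: {W, Y, Z} and every production mentioning them.

Start -> c a | a X; X -> c c | c Start a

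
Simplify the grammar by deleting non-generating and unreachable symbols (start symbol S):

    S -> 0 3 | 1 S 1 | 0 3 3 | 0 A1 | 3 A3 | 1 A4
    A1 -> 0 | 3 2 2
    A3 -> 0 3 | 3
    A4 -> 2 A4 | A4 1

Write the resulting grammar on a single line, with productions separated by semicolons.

Generating nonterminals: {A1, A3, S}.
Reachable from S after that: {A1, A3, S}.
Removed useless symbols: {A4} and every production mentioning them.

S -> 0 3 | 1 S 1 | 0 3 3 | 0 A1 | 3 A3; A1 -> 0 | 3 2 2; A3 -> 0 3 | 3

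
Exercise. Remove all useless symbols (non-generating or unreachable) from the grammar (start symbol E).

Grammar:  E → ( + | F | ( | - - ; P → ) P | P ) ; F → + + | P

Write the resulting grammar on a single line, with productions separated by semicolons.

Generating nonterminals: {E, F}.
Reachable from E after that: {E, F}.
Removed useless symbols: {P} and every production mentioning them.

E → ( + | F | ( | - -; F → + +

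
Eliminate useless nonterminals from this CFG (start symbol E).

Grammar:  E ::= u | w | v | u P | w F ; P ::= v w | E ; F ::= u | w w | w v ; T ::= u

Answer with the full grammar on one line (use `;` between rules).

Generating nonterminals: {E, F, P, T}.
Reachable from E after that: {E, F, P}.
Removed useless symbols: {T} and every production mentioning them.

E ::= u | w | v | u P | w F; P ::= v w | E; F ::= u | w w | w v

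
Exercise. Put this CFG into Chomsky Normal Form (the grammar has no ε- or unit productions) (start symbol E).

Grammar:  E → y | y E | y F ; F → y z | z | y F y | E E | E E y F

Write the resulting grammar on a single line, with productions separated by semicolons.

Introduce a nonterminal for each terminal appearing in a rule of length ≥ 2: X1 → y, X2 → z.
Binarize each right-hand side of length ≥ 3 by chaining fresh nonterminals (Y1, Y2, …): affected rules were F → X1 F X1; F → E E X1 F.

E → y | X1 E | X1 F; F → X1 X2 | z | X1 Y1 | E E | E Y2; X1 → y; X2 → z; Y1 → F X1; Y2 → E Y3; Y3 → X1 F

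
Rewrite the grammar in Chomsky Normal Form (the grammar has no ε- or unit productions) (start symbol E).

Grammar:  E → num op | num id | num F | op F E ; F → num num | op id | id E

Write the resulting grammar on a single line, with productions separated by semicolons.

E → X1 X2 | X1 X3 | X1 F | X2 Y1; F → X1 X1 | X2 X3 | X3 E; X1 → num; X2 → op; X3 → id; Y1 → F E

Introduce a nonterminal for each terminal appearing in a rule of length ≥ 2: X1 → num, X2 → op, X3 → id.
Binarize each right-hand side of length ≥ 3 by chaining fresh nonterminals (Y1, Y2, …): affected rules were E → X2 F E.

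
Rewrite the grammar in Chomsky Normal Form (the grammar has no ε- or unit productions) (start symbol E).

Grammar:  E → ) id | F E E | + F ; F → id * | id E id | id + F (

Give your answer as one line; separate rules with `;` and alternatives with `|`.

Introduce a nonterminal for each terminal appearing in a rule of length ≥ 2: X1 → ), X2 → id, X3 → +, X4 → *, X5 → (.
Binarize each right-hand side of length ≥ 3 by chaining fresh nonterminals (Y1, Y2, …): affected rules were E → F E E; F → X2 E X2; F → X2 X3 F X5.

E → X1 X2 | F Y1 | X3 F; F → X2 X4 | X2 Y2 | X2 Y3; X1 → ); X2 → id; X3 → +; X4 → *; X5 → (; Y1 → E E; Y2 → E X2; Y3 → X3 Y4; Y4 → F X5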